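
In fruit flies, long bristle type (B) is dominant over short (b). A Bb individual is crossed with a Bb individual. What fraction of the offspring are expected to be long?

Punnett square for Bb × Bb:
Offspring genotypes: 1 BB, 2 Bb, 1 bb
long: 3, short: 1
long: 3 out of 4
Probability: 3/4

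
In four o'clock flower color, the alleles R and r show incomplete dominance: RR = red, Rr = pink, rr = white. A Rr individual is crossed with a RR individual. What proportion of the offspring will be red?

Punnett square for Rr × RR:
Offspring genotypes: 2 RR, 2 Rr
Phenotype counts: 2 red, 2 pink
red: 2 out of 4
Probability: 2/4 = 1/2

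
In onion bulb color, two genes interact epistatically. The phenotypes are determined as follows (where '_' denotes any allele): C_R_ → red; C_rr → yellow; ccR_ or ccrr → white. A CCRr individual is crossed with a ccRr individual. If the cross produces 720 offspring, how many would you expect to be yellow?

Cross: CCRr × ccRr — consider each gene separately:
C gene: CC × cc → 4 Cc → 4 C_ (out of 4)
R gene: Rr × Rr → 1 RR, 2 Rr, 1 rr → 3 R_ : 1 rr (out of 4)
Genotype classes (out of 4 × 4 = 16): C_R_ = 4×3 = 12; C_rr = 4×1 = 4
Apply the phenotype rules: C_R_ (12) → red; C_rr (4) → yellow
Phenotype counts (out of 16): 12 red, 4 yellow
yellow: 4 out of 16 → fraction 1/4
Expected count = 1/4 × 720 = 180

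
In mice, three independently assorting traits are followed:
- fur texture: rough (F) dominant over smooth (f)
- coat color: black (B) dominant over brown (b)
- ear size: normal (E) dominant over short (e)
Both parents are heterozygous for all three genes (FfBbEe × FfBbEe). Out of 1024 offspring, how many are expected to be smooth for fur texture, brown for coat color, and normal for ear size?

Trihybrid cross: FfBbEe × FfBbEe
Each trait segregates independently with a 3:1 phenotypic ratio, so each gene contributes 3/4 (dominant) or 1/4 (recessive).
Target: smooth (fur texture), brown (coat color), normal (ear size)
Probability = product of independent per-trait probabilities
= 1/4 × 1/4 × 3/4 = 3/64
Expected count = 3/64 × 1024 = 48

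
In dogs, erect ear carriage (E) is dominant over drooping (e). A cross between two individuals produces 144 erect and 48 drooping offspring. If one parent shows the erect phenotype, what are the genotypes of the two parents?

Observed offspring: 144 erect, 48 drooping
The observed ratio simplifies to 3:1. Drooping (ee) offspring appear, so each parent must contribute one e allele. The parent stated to show erect carries E, so it is Ee. The other parent is then either Ee or ee: Ee × ee would give a 1:1 split, whereas Ee × Ee gives 3:1 — matching the data. So both parents are heterozygous (Ee × Ee).
Parent genotypes: Ee × Ee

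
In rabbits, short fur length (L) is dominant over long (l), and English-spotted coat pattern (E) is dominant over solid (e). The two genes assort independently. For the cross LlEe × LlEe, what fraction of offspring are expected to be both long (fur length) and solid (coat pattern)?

Dihybrid cross LlEe × LlEe — consider each gene separately:
fur length: Ll × Ll → 1 LL, 2 Ll, 1 ll → 3 L_ : 1 ll (out of 4)
coat pattern: Ee × Ee → 1 EE, 2 Ee, 1 ee → 3 E_ : 1 ee (out of 4)
Looking for: long (ll) and solid (ee)
P(long) = 1/4, P(solid) = 1/4
P(both) = 1/4 × 1/4 = 1/16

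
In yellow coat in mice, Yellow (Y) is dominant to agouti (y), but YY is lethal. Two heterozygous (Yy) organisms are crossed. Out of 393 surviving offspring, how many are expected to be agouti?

Cross: Yy × Yy
Punnett square offspring (before lethality): 1 YY, 2 Yy, 1 yy
The YY genotype is lethal (embryos die); surviving offspring: 2 Yy, 1 yy
agouti: 1 out of 3 → fraction 1/3
Expected count = 1/3 × 393 = 131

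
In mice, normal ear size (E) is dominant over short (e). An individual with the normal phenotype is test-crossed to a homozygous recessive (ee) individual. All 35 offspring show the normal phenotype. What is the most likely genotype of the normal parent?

Test cross: ? × ee
All offspring are normal.
If the unknown parent were heterozygous (Ee), about half of 35 offspring would be short; none are. The unknown parent is most likely homozygous dominant (EE).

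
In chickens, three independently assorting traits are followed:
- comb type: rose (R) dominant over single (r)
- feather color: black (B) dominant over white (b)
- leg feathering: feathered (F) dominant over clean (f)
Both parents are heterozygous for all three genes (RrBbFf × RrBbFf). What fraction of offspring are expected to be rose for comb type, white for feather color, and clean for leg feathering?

Trihybrid cross: RrBbFf × RrBbFf
Each trait segregates independently with a 3:1 phenotypic ratio, so each gene contributes 3/4 (dominant) or 1/4 (recessive).
Target: rose (comb type), white (feather color), clean (leg feathering)
Probability = product of independent per-trait probabilities
= 3/4 × 1/4 × 1/4 = 3/64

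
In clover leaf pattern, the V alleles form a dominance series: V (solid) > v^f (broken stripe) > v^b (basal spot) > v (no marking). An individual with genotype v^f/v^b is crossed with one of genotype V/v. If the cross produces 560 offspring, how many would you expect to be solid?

Cross: v^f/v^b × V/v
Allele dominance: V > v^f > v^b > v
Offspring genotypes: 1 V/v^f, 1 v^f/v, 1 V/v^b, 1 v^b/v
Phenotype counts: 2 solid, 1 broken stripe, 1 basal spot
solid: 2 out of 4 → fraction 1/2
Expected count = 1/2 × 560 = 280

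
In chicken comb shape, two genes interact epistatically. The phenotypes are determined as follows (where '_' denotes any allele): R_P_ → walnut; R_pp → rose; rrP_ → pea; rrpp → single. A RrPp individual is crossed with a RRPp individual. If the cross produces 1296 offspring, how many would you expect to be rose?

Cross: RrPp × RRPp — consider each gene separately:
R gene: Rr × RR → 2 RR, 2 Rr → 4 R_ (out of 4)
P gene: Pp × Pp → 1 PP, 2 Pp, 1 pp → 3 P_ : 1 pp (out of 4)
Genotype classes (out of 4 × 4 = 16): R_P_ = 4×3 = 12; R_pp = 4×1 = 4
Apply the phenotype rules: R_P_ (12) → walnut; R_pp (4) → rose
Phenotype counts (out of 16): 12 walnut, 4 rose
rose: 4 out of 16 → fraction 1/4
Expected count = 1/4 × 1296 = 324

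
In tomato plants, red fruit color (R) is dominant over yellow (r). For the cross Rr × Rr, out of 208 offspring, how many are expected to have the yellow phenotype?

Punnett square for Rr × Rr:
Offspring genotypes: 1 RR, 2 Rr, 1 rr
Total offspring: 4
Count with target: 1
Probability: 1/4
Expected count = 1/4 × 208 = 52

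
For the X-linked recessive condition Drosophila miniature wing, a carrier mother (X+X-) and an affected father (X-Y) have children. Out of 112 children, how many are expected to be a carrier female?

Cross: X+X- × X-Y
Offspring: 1 X+X-, 1 X+Y, 1 X-X-, 1 X-Y
Probability of a carrier female: 1/4
Expected count = 1/4 × 112 = 28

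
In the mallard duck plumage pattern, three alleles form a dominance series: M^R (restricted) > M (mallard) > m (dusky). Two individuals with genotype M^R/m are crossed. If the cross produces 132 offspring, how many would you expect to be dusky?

Cross: M^R/m × M^R/m
Allele dominance: M^R > M > m
Offspring genotypes: 1 M^R/M^R, 2 M^R/m, 1 m/m
Phenotype counts: 3 restricted, 1 dusky
dusky: 1 out of 4 → fraction 1/4
Expected count = 1/4 × 132 = 33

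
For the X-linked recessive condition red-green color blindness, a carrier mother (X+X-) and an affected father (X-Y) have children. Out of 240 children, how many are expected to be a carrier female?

Cross: X+X- × X-Y
Offspring: 1 X+X-, 1 X+Y, 1 X-X-, 1 X-Y
Probability of a carrier female: 1/4
Expected count = 1/4 × 240 = 60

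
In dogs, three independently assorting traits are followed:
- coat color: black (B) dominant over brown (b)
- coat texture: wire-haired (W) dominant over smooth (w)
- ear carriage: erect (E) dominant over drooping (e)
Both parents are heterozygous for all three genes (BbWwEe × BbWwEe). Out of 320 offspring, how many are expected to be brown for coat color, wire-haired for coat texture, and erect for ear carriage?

Trihybrid cross: BbWwEe × BbWwEe
Each trait segregates independently with a 3:1 phenotypic ratio, so each gene contributes 3/4 (dominant) or 1/4 (recessive).
Target: brown (coat color), wire-haired (coat texture), erect (ear carriage)
Probability = product of independent per-trait probabilities
= 1/4 × 3/4 × 3/4 = 9/64
Expected count = 9/64 × 320 = 45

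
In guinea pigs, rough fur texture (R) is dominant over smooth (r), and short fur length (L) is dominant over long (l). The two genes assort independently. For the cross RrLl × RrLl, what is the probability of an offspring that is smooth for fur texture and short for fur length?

Dihybrid cross RrLl × RrLl — consider each gene separately:
fur texture: Rr × Rr → 1 RR, 2 Rr, 1 rr → 3 R_ : 1 rr (out of 4)
fur length: Ll × Ll → 1 LL, 2 Ll, 1 ll → 3 L_ : 1 ll (out of 4)
Looking for: smooth (rr) and short (L_)
P(smooth) = 1/4, P(short) = 3/4
P(both) = 1/4 × 3/4 = 3/16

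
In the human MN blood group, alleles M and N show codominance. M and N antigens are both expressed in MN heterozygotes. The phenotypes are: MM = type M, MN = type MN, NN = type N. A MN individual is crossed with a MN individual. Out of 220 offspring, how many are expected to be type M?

Punnett square for MN × MN:
Offspring genotypes: 1 MM, 2 MN, 1 NN
Phenotype counts: 1 type M, 2 type MN, 1 type N
type M: 1 out of 4 → fraction 1/4
Expected count = 1/4 × 220 = 55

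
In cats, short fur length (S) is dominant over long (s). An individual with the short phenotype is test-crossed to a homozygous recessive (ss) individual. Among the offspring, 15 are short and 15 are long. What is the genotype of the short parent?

Test cross: ? × ss
Offspring: 15 short, 15 long — approximately 1:1.
A 1:1 ratio in a test cross indicates the unknown parent is heterozygous (Ss).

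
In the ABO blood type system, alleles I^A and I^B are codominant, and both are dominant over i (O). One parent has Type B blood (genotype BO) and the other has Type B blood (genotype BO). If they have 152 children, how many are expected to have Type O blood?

Cross: BO × BO
Possible offspring genotypes: 1 BB, 2 BO, 1 OO
Blood type counts: 3 Type B, 1 Type O
Probability of Type O: 1/4
Expected count = 1/4 × 152 = 38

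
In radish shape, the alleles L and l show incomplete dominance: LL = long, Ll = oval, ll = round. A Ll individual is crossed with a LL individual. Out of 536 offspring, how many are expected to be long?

Punnett square for Ll × LL:
Offspring genotypes: 2 LL, 2 Ll
Phenotype counts: 2 long, 2 oval
long: 2 out of 4 → fraction 1/2
Expected count = 1/2 × 536 = 268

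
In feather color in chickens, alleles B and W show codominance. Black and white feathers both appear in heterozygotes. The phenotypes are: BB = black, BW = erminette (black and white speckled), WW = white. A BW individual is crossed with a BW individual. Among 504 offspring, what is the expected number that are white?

Punnett square for BW × BW:
Offspring genotypes: 1 BB, 2 BW, 1 WW
Phenotype counts: 1 black, 2 erminette (black and white speckled), 1 white
white: 1 out of 4 → fraction 1/4
Expected count = 1/4 × 504 = 126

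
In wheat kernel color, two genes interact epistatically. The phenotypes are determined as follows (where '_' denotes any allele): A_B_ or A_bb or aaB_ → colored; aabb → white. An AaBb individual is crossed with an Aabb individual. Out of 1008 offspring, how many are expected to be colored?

Cross: AaBb × Aabb — consider each gene separately:
A gene: Aa × Aa → 1 AA, 2 Aa, 1 aa → 3 A_ : 1 aa (out of 4)
B gene: Bb × bb → 2 Bb, 2 bb → 2 B_ : 2 bb (out of 4)
Genotype classes (out of 4 × 4 = 16): A_B_ = 3×2 = 6; A_bb = 3×2 = 6; aaB_ = 1×2 = 2; aabb = 1×2 = 2
Apply the phenotype rules: A_B_ (6) + A_bb (6) + aaB_ (2) → colored; aabb (2) → white
Phenotype counts (out of 16): 14 colored, 2 white
colored: 14 out of 16 → fraction 7/8
Expected count = 7/8 × 1008 = 882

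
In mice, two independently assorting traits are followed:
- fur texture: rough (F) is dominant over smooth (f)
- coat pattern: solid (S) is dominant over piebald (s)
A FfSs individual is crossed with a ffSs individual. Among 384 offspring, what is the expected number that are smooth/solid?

Dihybrid cross FfSs × ffSs — consider each gene separately:
fur texture: Ff × ff → 2 Ff, 2 ff → 2 F_ : 2 ff (out of 4)
coat pattern: Ss × Ss → 1 SS, 2 Ss, 1 ss → 3 S_ : 1 ss (out of 4)
Combine (counts out of 4 × 4 = 16): rough/solid (F_S_) = 2×3 = 6; rough/piebald (F_ss) = 2×1 = 2; smooth/solid (ffS_) = 2×3 = 6; smooth/piebald (ffss) = 2×1 = 2
Phenotype counts (out of 16): 6 rough/solid, 2 rough/piebald, 6 smooth/solid, 2 smooth/piebald
smooth/solid: 6 out of 16 → fraction 3/8
Expected count = 3/8 × 384 = 144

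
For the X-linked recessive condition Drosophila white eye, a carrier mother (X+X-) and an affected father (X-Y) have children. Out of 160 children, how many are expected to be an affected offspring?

Cross: X+X- × X-Y
Offspring: 1 X+X-, 1 X+Y, 1 X-X-, 1 X-Y
Probability of an affected offspring: 2/4 = 1/2
Expected count = 1/2 × 160 = 80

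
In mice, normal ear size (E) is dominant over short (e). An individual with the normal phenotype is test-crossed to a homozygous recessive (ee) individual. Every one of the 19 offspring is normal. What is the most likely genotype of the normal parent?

Test cross: ? × ee
All offspring are normal.
If the unknown parent were heterozygous (Ee), about half of 19 offspring would be short; none are. The unknown parent is most likely homozygous dominant (EE).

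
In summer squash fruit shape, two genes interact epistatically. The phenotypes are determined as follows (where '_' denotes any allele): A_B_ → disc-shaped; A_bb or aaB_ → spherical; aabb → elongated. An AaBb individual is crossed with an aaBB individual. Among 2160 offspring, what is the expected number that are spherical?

Cross: AaBb × aaBB — consider each gene separately:
A gene: Aa × aa → 2 Aa, 2 aa → 2 A_ : 2 aa (out of 4)
B gene: Bb × BB → 2 BB, 2 Bb → 4 B_ (out of 4)
Genotype classes (out of 4 × 4 = 16): A_B_ = 2×4 = 8; aaB_ = 2×4 = 8
Apply the phenotype rules: A_B_ (8) → disc-shaped; aaB_ (8) → spherical
Phenotype counts (out of 16): 8 disc-shaped, 8 spherical
spherical: 8 out of 16 → fraction 1/2
Expected count = 1/2 × 2160 = 1080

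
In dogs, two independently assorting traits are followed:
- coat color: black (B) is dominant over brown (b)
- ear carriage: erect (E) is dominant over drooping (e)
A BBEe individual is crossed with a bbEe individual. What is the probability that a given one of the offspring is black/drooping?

Dihybrid cross BBEe × bbEe — consider each gene separately:
coat color: BB × bb → 4 Bb → 4 B_ (out of 4)
ear carriage: Ee × Ee → 1 EE, 2 Ee, 1 ee → 3 E_ : 1 ee (out of 4)
Combine (counts out of 4 × 4 = 16): black/erect (B_E_) = 4×3 = 12; black/drooping (B_ee) = 4×1 = 4
Phenotype counts (out of 16): 12 black/erect, 4 black/drooping
black/drooping: 4 out of 16
Probability: 4/16 = 1/4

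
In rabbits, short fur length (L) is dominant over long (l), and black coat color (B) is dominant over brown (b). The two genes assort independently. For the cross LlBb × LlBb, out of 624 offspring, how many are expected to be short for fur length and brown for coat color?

Dihybrid cross LlBb × LlBb — consider each gene separately:
fur length: Ll × Ll → 1 LL, 2 Ll, 1 ll → 3 L_ : 1 ll (out of 4)
coat color: Bb × Bb → 1 BB, 2 Bb, 1 bb → 3 B_ : 1 bb (out of 4)
Looking for: short (L_) and brown (bb)
P(short) = 3/4, P(brown) = 1/4
P(both) = 3/4 × 1/4 = 3/16
Expected count = 3/16 × 624 = 117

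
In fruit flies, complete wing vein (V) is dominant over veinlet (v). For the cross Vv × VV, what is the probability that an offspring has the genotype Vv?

Punnett square for Vv × VV:
Offspring genotypes: 2 VV, 2 Vv
Total offspring: 4
Count with target: 2
Probability: 2/4 = 1/2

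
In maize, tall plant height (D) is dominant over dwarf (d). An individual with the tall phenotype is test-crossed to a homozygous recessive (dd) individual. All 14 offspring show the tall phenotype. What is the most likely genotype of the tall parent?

Test cross: ? × dd
All offspring are tall.
If the unknown parent were heterozygous (Dd), about half of 14 offspring would be dwarf; none are. The unknown parent is most likely homozygous dominant (DD).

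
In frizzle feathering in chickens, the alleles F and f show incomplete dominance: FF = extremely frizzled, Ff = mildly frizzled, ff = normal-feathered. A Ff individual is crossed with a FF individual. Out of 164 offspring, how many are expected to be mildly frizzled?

Punnett square for Ff × FF:
Offspring genotypes: 2 FF, 2 Ff
Phenotype counts: 2 extremely frizzled, 2 mildly frizzled
mildly frizzled: 2 out of 4 → fraction 1/2
Expected count = 1/2 × 164 = 82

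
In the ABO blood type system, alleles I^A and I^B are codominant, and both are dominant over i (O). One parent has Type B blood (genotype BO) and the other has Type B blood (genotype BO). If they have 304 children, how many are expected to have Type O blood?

Cross: BO × BO
Possible offspring genotypes: 1 BB, 2 BO, 1 OO
Blood type counts: 3 Type B, 1 Type O
Probability of Type O: 1/4
Expected count = 1/4 × 304 = 76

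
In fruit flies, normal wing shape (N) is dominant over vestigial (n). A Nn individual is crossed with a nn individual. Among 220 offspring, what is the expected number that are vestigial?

Punnett square for Nn × nn:
Offspring genotypes: 2 Nn, 2 nn
normal: 2, vestigial: 2
vestigial: 2 out of 4 → fraction 1/2
Expected count = 1/2 × 220 = 110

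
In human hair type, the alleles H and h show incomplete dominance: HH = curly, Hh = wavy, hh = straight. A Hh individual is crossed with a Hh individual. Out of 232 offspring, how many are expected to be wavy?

Punnett square for Hh × Hh:
Offspring genotypes: 1 HH, 2 Hh, 1 hh
Phenotype counts: 1 curly, 2 wavy, 1 straight
wavy: 2 out of 4 → fraction 1/2
Expected count = 1/2 × 232 = 116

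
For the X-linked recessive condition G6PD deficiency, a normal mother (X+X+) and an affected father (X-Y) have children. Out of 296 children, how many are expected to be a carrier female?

Cross: X+X+ × X-Y
Offspring: 2 X+X-, 2 X+Y
Probability of a carrier female: 2/4 = 1/2
Expected count = 1/2 × 296 = 148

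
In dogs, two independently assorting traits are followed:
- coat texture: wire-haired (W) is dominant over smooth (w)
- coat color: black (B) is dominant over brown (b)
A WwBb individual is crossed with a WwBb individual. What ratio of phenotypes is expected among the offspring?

Dihybrid cross WwBb × WwBb — consider each gene separately:
coat texture: Ww × Ww → 1 WW, 2 Ww, 1 ww → 3 W_ : 1 ww (out of 4)
coat color: Bb × Bb → 1 BB, 2 Bb, 1 bb → 3 B_ : 1 bb (out of 4)
Combine (counts out of 4 × 4 = 16): wire-haired/black (W_B_) = 3×3 = 9; wire-haired/brown (W_bb) = 3×1 = 3; smooth/black (wwB_) = 1×3 = 3; smooth/brown (wwbb) = 1×1 = 1
Phenotype counts (out of 16): 9 wire-haired/black, 3 wire-haired/brown, 3 smooth/black, 1 smooth/brown
Ratio: 9 wire-haired/black : 3 wire-haired/brown : 3 smooth/black : 1 smooth/brown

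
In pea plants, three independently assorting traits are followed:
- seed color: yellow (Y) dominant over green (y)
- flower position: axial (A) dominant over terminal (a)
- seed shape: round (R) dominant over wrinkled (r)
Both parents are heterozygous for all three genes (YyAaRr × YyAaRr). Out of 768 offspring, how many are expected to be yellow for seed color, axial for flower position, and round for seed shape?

Trihybrid cross: YyAaRr × YyAaRr
Each trait segregates independently with a 3:1 phenotypic ratio, so each gene contributes 3/4 (dominant) or 1/4 (recessive).
Target: yellow (seed color), axial (flower position), round (seed shape)
Probability = product of independent per-trait probabilities
= 3/4 × 3/4 × 3/4 = 27/64
Expected count = 27/64 × 768 = 324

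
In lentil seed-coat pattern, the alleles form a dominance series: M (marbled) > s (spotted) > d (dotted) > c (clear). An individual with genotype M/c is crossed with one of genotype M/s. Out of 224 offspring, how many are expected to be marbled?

Cross: M/c × M/s
Allele dominance: M > s > d > c
Offspring genotypes: 1 M/M, 1 M/s, 1 M/c, 1 s/c
Phenotype counts: 3 marbled, 1 spotted
marbled: 3 out of 4 → fraction 3/4
Expected count = 3/4 × 224 = 168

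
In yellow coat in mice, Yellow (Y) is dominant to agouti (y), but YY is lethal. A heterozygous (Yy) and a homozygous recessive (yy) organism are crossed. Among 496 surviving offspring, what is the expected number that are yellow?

Cross: Yy × yy
Punnett square offspring (before lethality): 2 Yy, 2 yy
No YY offspring are produced in this cross.
yellow: 2 out of 4 → fraction 1/2
Expected count = 1/2 × 496 = 248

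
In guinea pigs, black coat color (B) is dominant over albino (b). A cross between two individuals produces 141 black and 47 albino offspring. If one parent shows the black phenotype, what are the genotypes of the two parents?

Observed offspring: 141 black, 47 albino
The observed ratio simplifies to 3:1. Albino (bb) offspring appear, so each parent must contribute one b allele. The parent stated to show black carries B, so it is Bb. The other parent is then either Bb or bb: Bb × bb would give a 1:1 split, whereas Bb × Bb gives 3:1 — matching the data. So both parents are heterozygous (Bb × Bb).
Parent genotypes: Bb × Bb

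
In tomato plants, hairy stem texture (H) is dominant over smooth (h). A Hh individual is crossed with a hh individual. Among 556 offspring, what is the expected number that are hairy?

Punnett square for Hh × hh:
Offspring genotypes: 2 Hh, 2 hh
hairy: 2, smooth: 2
hairy: 2 out of 4 → fraction 1/2
Expected count = 1/2 × 556 = 278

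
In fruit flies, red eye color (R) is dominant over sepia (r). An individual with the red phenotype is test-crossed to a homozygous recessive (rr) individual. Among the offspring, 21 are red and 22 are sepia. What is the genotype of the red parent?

Test cross: ? × rr
Offspring: 21 red, 22 sepia — approximately 1:1.
A 1:1 ratio in a test cross indicates the unknown parent is heterozygous (Rr).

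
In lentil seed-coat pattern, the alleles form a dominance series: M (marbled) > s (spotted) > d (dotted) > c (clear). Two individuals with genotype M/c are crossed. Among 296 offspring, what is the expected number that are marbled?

Cross: M/c × M/c
Allele dominance: M > s > d > c
Offspring genotypes: 1 M/M, 2 M/c, 1 c/c
Phenotype counts: 3 marbled, 1 clear
marbled: 3 out of 4 → fraction 3/4
Expected count = 3/4 × 296 = 222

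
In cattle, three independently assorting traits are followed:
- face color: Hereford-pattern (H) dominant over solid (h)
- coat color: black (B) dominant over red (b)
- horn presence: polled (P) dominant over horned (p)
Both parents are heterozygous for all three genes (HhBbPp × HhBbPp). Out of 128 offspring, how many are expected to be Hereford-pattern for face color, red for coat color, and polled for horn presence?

Trihybrid cross: HhBbPp × HhBbPp
Each trait segregates independently with a 3:1 phenotypic ratio, so each gene contributes 3/4 (dominant) or 1/4 (recessive).
Target: Hereford-pattern (face color), red (coat color), polled (horn presence)
Probability = product of independent per-trait probabilities
= 3/4 × 1/4 × 3/4 = 9/64
Expected count = 9/64 × 128 = 18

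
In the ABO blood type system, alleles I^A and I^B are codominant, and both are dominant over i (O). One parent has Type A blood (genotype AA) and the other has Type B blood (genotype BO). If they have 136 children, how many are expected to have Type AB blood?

Cross: AA × BO
Possible offspring genotypes: 2 AB, 2 AO
Blood type counts: 2 Type AB, 2 Type A
Probability of Type AB: 2/4 = 1/2
Expected count = 1/2 × 136 = 68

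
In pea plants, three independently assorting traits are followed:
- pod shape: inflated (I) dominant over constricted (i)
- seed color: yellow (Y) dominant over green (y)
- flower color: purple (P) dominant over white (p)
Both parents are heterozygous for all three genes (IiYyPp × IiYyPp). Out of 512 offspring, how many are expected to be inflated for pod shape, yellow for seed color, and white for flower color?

Trihybrid cross: IiYyPp × IiYyPp
Each trait segregates independently with a 3:1 phenotypic ratio, so each gene contributes 3/4 (dominant) or 1/4 (recessive).
Target: inflated (pod shape), yellow (seed color), white (flower color)
Probability = product of independent per-trait probabilities
= 3/4 × 3/4 × 1/4 = 9/64
Expected count = 9/64 × 512 = 72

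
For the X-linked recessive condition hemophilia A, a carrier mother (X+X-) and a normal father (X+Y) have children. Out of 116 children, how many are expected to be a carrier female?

Cross: X+X- × X+Y
Offspring: 1 X+X+, 1 X+Y, 1 X+X-, 1 X-Y
Probability of a carrier female: 1/4
Expected count = 1/4 × 116 = 29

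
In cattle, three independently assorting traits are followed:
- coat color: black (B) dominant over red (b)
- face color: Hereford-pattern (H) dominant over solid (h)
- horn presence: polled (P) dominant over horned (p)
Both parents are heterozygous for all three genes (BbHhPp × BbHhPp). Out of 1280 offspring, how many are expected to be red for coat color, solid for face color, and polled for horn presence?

Trihybrid cross: BbHhPp × BbHhPp
Each trait segregates independently with a 3:1 phenotypic ratio, so each gene contributes 3/4 (dominant) or 1/4 (recessive).
Target: red (coat color), solid (face color), polled (horn presence)
Probability = product of independent per-trait probabilities
= 1/4 × 1/4 × 3/4 = 3/64
Expected count = 3/64 × 1280 = 60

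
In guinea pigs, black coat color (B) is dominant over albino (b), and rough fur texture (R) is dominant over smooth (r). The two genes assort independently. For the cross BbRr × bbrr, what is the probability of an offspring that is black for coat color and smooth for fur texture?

Dihybrid cross BbRr × bbrr — consider each gene separately:
coat color: Bb × bb → 2 Bb, 2 bb → 2 B_ : 2 bb (out of 4)
fur texture: Rr × rr → 2 Rr, 2 rr → 2 R_ : 2 rr (out of 4)
Looking for: black (B_) and smooth (rr)
P(black) = 2/4, P(smooth) = 2/4
P(both) = 2/4 × 2/4 = 4/16 = 1/4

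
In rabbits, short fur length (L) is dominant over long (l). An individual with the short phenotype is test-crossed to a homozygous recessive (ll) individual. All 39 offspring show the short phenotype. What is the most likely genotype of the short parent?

Test cross: ? × ll
All offspring are short.
If the unknown parent were heterozygous (Ll), about half of 39 offspring would be long; none are. The unknown parent is most likely homozygous dominant (LL).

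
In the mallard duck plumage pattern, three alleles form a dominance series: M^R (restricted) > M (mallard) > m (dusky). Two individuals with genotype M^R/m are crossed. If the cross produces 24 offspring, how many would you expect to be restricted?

Cross: M^R/m × M^R/m
Allele dominance: M^R > M > m
Offspring genotypes: 1 M^R/M^R, 2 M^R/m, 1 m/m
Phenotype counts: 3 restricted, 1 dusky
restricted: 3 out of 4 → fraction 3/4
Expected count = 3/4 × 24 = 18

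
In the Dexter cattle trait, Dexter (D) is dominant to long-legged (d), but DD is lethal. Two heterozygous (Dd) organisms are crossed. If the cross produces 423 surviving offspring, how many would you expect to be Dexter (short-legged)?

Cross: Dd × Dd
Punnett square offspring (before lethality): 1 DD, 2 Dd, 1 dd
The DD genotype is lethal (embryos die); surviving offspring: 2 Dd, 1 dd
Dexter (short-legged): 2 out of 3 → fraction 2/3
Expected count = 2/3 × 423 = 282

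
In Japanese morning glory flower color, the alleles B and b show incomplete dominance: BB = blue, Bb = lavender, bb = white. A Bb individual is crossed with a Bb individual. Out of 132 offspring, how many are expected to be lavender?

Punnett square for Bb × Bb:
Offspring genotypes: 1 BB, 2 Bb, 1 bb
Phenotype counts: 1 blue, 2 lavender, 1 white
lavender: 2 out of 4 → fraction 1/2
Expected count = 1/2 × 132 = 66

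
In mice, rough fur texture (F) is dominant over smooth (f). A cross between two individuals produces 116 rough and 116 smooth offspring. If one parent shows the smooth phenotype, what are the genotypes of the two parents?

Observed offspring: 116 rough, 116 smooth
The observed ratio simplifies to 1:1. One parent shows smooth, so its genotype must be ff. A 1:1 offspring split requires the other parent to be heterozygous (Ff).
Parent genotypes: ff × Ff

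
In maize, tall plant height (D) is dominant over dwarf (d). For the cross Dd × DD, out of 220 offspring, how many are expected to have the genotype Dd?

Punnett square for Dd × DD:
Offspring genotypes: 2 DD, 2 Dd
Total offspring: 4
Count with target: 2
Probability: 2/4 = 1/2
Expected count = 1/2 × 220 = 110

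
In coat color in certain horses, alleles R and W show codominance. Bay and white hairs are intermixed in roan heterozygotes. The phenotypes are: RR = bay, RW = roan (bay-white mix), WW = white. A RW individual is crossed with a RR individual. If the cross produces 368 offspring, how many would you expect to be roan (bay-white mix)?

Punnett square for RW × RR:
Offspring genotypes: 2 RR, 2 RW
Phenotype counts: 2 bay, 2 roan (bay-white mix)
roan (bay-white mix): 2 out of 4 → fraction 1/2
Expected count = 1/2 × 368 = 184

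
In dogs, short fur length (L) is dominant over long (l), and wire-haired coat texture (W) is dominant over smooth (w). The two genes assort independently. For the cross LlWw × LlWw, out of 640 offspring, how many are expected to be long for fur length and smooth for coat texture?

Dihybrid cross LlWw × LlWw — consider each gene separately:
fur length: Ll × Ll → 1 LL, 2 Ll, 1 ll → 3 L_ : 1 ll (out of 4)
coat texture: Ww × Ww → 1 WW, 2 Ww, 1 ww → 3 W_ : 1 ww (out of 4)
Looking for: long (ll) and smooth (ww)
P(long) = 1/4, P(smooth) = 1/4
P(both) = 1/4 × 1/4 = 1/16
Expected count = 1/16 × 640 = 40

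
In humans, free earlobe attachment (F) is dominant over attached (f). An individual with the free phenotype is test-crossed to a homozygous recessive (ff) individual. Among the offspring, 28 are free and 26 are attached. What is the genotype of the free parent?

Test cross: ? × ff
Offspring: 28 free, 26 attached — approximately 1:1.
A 1:1 ratio in a test cross indicates the unknown parent is heterozygous (Ff).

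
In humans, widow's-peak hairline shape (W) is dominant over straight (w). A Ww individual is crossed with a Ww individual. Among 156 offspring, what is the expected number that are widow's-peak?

Punnett square for Ww × Ww:
Offspring genotypes: 1 WW, 2 Ww, 1 ww
widow's-peak: 3, straight: 1
widow's-peak: 3 out of 4 → fraction 3/4
Expected count = 3/4 × 156 = 117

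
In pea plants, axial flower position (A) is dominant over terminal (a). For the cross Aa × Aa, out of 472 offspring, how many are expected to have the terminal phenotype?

Punnett square for Aa × Aa:
Offspring genotypes: 1 AA, 2 Aa, 1 aa
Total offspring: 4
Count with target: 1
Probability: 1/4
Expected count = 1/4 × 472 = 118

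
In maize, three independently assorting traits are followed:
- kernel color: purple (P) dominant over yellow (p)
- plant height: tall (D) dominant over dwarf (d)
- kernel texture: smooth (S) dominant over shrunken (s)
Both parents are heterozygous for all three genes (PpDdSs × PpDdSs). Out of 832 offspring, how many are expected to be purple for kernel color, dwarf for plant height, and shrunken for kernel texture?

Trihybrid cross: PpDdSs × PpDdSs
Each trait segregates independently with a 3:1 phenotypic ratio, so each gene contributes 3/4 (dominant) or 1/4 (recessive).
Target: purple (kernel color), dwarf (plant height), shrunken (kernel texture)
Probability = product of independent per-trait probabilities
= 3/4 × 1/4 × 1/4 = 3/64
Expected count = 3/64 × 832 = 39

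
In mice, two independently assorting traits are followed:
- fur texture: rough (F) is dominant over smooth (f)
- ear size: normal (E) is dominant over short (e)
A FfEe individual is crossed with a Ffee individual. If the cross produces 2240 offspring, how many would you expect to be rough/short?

Dihybrid cross FfEe × Ffee — consider each gene separately:
fur texture: Ff × Ff → 1 FF, 2 Ff, 1 ff → 3 F_ : 1 ff (out of 4)
ear size: Ee × ee → 2 Ee, 2 ee → 2 E_ : 2 ee (out of 4)
Combine (counts out of 4 × 4 = 16): rough/normal (F_E_) = 3×2 = 6; rough/short (F_ee) = 3×2 = 6; smooth/normal (ffE_) = 1×2 = 2; smooth/short (ffee) = 1×2 = 2
Phenotype counts (out of 16): 6 rough/normal, 6 rough/short, 2 smooth/normal, 2 smooth/short
rough/short: 6 out of 16 → fraction 3/8
Expected count = 3/8 × 2240 = 840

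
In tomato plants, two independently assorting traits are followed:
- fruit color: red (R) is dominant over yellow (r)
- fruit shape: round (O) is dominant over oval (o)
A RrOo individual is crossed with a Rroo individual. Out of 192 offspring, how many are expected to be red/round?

Dihybrid cross RrOo × Rroo — consider each gene separately:
fruit color: Rr × Rr → 1 RR, 2 Rr, 1 rr → 3 R_ : 1 rr (out of 4)
fruit shape: Oo × oo → 2 Oo, 2 oo → 2 O_ : 2 oo (out of 4)
Combine (counts out of 4 × 4 = 16): red/round (R_O_) = 3×2 = 6; red/oval (R_oo) = 3×2 = 6; yellow/round (rrO_) = 1×2 = 2; yellow/oval (rroo) = 1×2 = 2
Phenotype counts (out of 16): 6 red/round, 6 red/oval, 2 yellow/round, 2 yellow/oval
red/round: 6 out of 16 → fraction 3/8
Expected count = 3/8 × 192 = 72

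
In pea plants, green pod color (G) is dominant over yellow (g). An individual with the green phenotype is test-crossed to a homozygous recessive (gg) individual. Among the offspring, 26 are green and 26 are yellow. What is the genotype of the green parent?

Test cross: ? × gg
Offspring: 26 green, 26 yellow — approximately 1:1.
A 1:1 ratio in a test cross indicates the unknown parent is heterozygous (Gg).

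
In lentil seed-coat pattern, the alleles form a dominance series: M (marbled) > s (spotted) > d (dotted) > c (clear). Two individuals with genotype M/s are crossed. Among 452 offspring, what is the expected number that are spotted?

Cross: M/s × M/s
Allele dominance: M > s > d > c
Offspring genotypes: 1 M/M, 2 M/s, 1 s/s
Phenotype counts: 3 marbled, 1 spotted
spotted: 1 out of 4 → fraction 1/4
Expected count = 1/4 × 452 = 113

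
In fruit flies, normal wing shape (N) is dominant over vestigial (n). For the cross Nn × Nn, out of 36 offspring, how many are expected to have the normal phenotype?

Punnett square for Nn × Nn:
Offspring genotypes: 1 NN, 2 Nn, 1 nn
Total offspring: 4
Count with target: 3
Probability: 3/4
Expected count = 3/4 × 36 = 27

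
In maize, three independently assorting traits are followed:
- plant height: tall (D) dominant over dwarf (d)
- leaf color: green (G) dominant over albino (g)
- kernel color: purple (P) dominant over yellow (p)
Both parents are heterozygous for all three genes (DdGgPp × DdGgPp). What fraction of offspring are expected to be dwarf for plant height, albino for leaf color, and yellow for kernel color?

Trihybrid cross: DdGgPp × DdGgPp
Each trait segregates independently with a 3:1 phenotypic ratio, so each gene contributes 3/4 (dominant) or 1/4 (recessive).
Target: dwarf (plant height), albino (leaf color), yellow (kernel color)
Probability = product of independent per-trait probabilities
= 1/4 × 1/4 × 1/4 = 1/64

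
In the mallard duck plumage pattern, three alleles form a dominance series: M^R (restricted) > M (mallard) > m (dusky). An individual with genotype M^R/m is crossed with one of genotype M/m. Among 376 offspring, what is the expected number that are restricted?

Cross: M^R/m × M/m
Allele dominance: M^R > M > m
Offspring genotypes: 1 M^R/M, 1 M^R/m, 1 M/m, 1 m/m
Phenotype counts: 2 restricted, 1 mallard, 1 dusky
restricted: 2 out of 4 → fraction 1/2
Expected count = 1/2 × 376 = 188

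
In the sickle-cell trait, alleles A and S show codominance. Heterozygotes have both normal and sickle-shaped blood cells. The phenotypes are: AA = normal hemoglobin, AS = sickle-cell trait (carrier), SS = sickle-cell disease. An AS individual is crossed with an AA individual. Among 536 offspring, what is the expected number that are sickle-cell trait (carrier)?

Punnett square for AS × AA:
Offspring genotypes: 2 AA, 2 AS
Phenotype counts: 2 normal hemoglobin, 2 sickle-cell trait (carrier)
sickle-cell trait (carrier): 2 out of 4 → fraction 1/2
Expected count = 1/2 × 536 = 268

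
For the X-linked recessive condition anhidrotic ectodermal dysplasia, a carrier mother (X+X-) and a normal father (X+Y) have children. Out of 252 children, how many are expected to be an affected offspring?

Cross: X+X- × X+Y
Offspring: 1 X+X+, 1 X+Y, 1 X+X-, 1 X-Y
Probability of an affected offspring: 1/4
Expected count = 1/4 × 252 = 63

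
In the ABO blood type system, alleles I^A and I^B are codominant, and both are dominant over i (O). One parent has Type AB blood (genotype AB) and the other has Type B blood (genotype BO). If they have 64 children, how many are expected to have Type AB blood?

Cross: AB × BO
Possible offspring genotypes: 1 AB, 1 AO, 1 BB, 1 BO
Blood type counts: 1 Type AB, 1 Type A, 2 Type B
Probability of Type AB: 1/4
Expected count = 1/4 × 64 = 16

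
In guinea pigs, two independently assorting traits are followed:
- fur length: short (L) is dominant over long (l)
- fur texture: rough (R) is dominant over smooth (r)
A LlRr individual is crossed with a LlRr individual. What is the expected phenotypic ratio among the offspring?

Dihybrid cross LlRr × LlRr — consider each gene separately:
fur length: Ll × Ll → 1 LL, 2 Ll, 1 ll → 3 L_ : 1 ll (out of 4)
fur texture: Rr × Rr → 1 RR, 2 Rr, 1 rr → 3 R_ : 1 rr (out of 4)
Combine (counts out of 4 × 4 = 16): short/rough (L_R_) = 3×3 = 9; short/smooth (L_rr) = 3×1 = 3; long/rough (llR_) = 1×3 = 3; long/smooth (llrr) = 1×1 = 1
Phenotype counts (out of 16): 9 short/rough, 3 short/smooth, 3 long/rough, 1 long/smooth
Ratio: 9 short/rough : 3 short/smooth : 3 long/rough : 1 long/smooth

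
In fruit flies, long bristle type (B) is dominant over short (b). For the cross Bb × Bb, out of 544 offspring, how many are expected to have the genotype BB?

Punnett square for Bb × Bb:
Offspring genotypes: 1 BB, 2 Bb, 1 bb
Total offspring: 4
Count with target: 1
Probability: 1/4
Expected count = 1/4 × 544 = 136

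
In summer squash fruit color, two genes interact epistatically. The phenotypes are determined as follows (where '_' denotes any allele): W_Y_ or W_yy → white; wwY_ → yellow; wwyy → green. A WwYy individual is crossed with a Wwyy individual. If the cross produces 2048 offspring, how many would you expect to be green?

Cross: WwYy × Wwyy — consider each gene separately:
W gene: Ww × Ww → 1 WW, 2 Ww, 1 ww → 3 W_ : 1 ww (out of 4)
Y gene: Yy × yy → 2 Yy, 2 yy → 2 Y_ : 2 yy (out of 4)
Genotype classes (out of 4 × 4 = 16): W_Y_ = 3×2 = 6; W_yy = 3×2 = 6; wwY_ = 1×2 = 2; wwyy = 1×2 = 2
Apply the phenotype rules: W_Y_ (6) + W_yy (6) → white; wwY_ (2) → yellow; wwyy (2) → green
Phenotype counts (out of 16): 12 white, 2 yellow, 2 green
green: 2 out of 16 → fraction 1/8
Expected count = 1/8 × 2048 = 256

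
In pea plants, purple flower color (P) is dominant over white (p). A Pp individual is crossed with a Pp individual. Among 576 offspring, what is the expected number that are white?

Punnett square for Pp × Pp:
Offspring genotypes: 1 PP, 2 Pp, 1 pp
purple: 3, white: 1
white: 1 out of 4 → fraction 1/4
Expected count = 1/4 × 576 = 144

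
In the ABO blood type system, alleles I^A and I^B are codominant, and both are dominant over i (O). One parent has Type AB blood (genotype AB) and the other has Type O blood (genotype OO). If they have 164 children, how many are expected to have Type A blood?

Cross: AB × OO
Possible offspring genotypes: 2 AO, 2 BO
Blood type counts: 2 Type A, 2 Type B
Probability of Type A: 2/4 = 1/2
Expected count = 1/2 × 164 = 82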